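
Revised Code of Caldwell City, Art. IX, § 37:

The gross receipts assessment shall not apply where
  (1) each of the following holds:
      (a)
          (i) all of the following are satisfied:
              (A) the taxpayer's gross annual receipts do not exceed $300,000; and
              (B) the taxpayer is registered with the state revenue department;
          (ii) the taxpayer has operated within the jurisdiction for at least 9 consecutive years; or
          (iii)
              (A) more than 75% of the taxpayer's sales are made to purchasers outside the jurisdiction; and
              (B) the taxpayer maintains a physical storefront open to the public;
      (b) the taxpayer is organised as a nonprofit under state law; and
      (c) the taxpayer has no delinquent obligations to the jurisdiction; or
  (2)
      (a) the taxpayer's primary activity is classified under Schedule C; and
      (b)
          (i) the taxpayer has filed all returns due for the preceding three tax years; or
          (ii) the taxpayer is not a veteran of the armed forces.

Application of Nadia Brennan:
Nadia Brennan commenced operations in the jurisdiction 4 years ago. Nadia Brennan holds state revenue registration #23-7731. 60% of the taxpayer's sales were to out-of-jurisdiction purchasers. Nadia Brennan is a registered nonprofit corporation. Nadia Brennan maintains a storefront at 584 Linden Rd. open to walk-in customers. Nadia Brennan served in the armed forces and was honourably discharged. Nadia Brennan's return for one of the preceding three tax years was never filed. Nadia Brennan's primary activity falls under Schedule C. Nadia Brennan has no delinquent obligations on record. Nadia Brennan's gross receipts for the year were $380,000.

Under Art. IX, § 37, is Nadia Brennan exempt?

No — not exempt.

(A) receipts ≤ $300,000 — not satisfied.
(B) state-registered — met.
So (i) is not satisfied (F AND T).
(ii) ≥ 9 yrs in jurisdiction — fails.
(A) >75% out-of-jur. sales — fails.
(B) has storefront — satisfied.
So (iii) is not satisfied (F AND T).
(a) = F OR F OR F = false.
(b) nonprofit — holds.
(c) no delinquency — satisfied.
So (1) is not satisfied (F AND T AND T).
(a) Schedule C activity — satisfied.
(i) returns current — not met.
(ii) not (veteran) — not met.
(b) = F OR F = false.
So (2) is not satisfied (T AND F).
Overall: F OR F → false.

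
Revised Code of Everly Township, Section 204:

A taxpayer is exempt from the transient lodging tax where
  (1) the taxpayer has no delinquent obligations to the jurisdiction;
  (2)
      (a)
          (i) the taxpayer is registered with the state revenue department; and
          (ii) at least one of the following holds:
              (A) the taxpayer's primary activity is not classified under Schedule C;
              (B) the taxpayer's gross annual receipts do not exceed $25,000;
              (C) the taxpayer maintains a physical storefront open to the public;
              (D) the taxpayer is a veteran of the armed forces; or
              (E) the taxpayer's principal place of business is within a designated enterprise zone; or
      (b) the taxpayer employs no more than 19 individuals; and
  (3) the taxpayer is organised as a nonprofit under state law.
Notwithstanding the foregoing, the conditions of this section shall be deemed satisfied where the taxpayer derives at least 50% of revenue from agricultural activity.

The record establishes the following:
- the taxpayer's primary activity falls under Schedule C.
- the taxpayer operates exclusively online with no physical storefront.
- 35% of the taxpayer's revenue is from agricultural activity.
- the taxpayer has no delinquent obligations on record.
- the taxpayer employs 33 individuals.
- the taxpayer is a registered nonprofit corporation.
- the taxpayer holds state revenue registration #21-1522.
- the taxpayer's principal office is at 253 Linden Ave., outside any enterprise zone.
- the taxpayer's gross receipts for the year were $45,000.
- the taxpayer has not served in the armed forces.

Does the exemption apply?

(1) no delinquency — holds.
(i) state-registered — met.
(A) not (Schedule C activity) — fails.
(B) receipts ≤ $25,000 — not met.
(C) has storefront — not satisfied.
(D) veteran — not met.
(E) in enterprise zone — not satisfied.
(ii) = F OR F OR F OR F OR F = false.
(a): T AND F → false.
(b) ≤ 19 employees — not met.
(2): F OR F → false.
(3) nonprofit — satisfied.
So Overall is not satisfied (T AND F AND T).
Exception (≥50% agricultural) — not satisfied.
Result: main false OR exception false → false.

No — not exempt.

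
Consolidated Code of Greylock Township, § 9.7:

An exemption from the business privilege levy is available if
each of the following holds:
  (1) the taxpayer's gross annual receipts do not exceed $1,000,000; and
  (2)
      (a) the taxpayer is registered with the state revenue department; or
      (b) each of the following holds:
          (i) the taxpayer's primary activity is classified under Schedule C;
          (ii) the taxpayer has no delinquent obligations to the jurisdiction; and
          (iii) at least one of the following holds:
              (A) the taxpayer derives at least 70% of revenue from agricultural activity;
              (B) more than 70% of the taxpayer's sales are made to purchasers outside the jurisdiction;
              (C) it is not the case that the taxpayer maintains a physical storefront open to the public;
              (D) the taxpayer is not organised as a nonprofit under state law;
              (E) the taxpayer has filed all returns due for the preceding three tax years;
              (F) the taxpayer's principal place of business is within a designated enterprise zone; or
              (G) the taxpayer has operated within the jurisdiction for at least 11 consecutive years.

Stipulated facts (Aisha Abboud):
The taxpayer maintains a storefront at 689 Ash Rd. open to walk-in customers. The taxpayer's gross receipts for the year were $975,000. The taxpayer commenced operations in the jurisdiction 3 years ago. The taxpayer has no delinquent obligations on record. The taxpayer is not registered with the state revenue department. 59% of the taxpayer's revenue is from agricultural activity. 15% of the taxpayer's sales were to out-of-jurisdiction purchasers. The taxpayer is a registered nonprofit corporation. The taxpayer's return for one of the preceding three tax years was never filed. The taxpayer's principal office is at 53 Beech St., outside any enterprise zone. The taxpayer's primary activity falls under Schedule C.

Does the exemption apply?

No — not exempt.

(1) receipts ≤ $1,000,000 — met.
(a) state-registered — not met.
(i) Schedule C activity — holds.
(ii) no delinquency — satisfied.
(A) ≥70% agricultural — not satisfied.
(B) >70% out-of-jur. sales — not met.
(C) not (has storefront) — fails.
(D) not (nonprofit) — fails.
(E) returns current — not met.
(F) in enterprise zone — not satisfied.
(G) ≥ 11 yrs in jurisdiction — fails.
So (iii) is not satisfied (F OR F OR F OR F OR F OR F OR F).
(b) = T AND T AND F = false.
So (2) is not satisfied (F OR F).
Overall: T AND F → false.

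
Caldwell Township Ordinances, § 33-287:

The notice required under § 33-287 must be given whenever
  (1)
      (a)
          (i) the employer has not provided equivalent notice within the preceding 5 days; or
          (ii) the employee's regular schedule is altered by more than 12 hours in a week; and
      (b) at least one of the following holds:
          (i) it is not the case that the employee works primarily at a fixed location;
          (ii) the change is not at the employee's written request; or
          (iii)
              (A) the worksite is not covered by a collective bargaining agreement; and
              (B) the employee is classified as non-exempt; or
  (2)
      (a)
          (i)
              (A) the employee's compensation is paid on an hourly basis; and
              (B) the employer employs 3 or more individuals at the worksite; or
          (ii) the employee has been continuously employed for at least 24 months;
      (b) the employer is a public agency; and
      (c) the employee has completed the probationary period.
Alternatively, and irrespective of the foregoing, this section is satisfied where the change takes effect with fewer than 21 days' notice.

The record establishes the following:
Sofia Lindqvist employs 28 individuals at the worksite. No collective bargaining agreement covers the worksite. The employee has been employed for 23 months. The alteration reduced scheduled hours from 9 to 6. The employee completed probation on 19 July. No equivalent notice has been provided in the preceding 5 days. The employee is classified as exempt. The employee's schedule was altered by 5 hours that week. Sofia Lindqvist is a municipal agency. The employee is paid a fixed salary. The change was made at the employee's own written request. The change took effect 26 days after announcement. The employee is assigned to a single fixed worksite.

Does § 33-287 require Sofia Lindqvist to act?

(i) no recent notice — holds.
(ii) schedule shift > 12h — fails.
So (a) is satisfied (T OR F).
(i) not (fixed location) — not met.
(ii) not employee-requested — fails.
(A) no CBA — satisfied.
(B) non-exempt — not satisfied.
So (iii) is not satisfied (T AND F).
(b) = F OR F OR F = false.
(1) = T AND F = false.
(A) hourly-paid — fails.
(B) ≥ 3 at site — met.
(i) = F AND T = false.
(ii) tenure ≥ 24 mo. — not met.
So (a) is not satisfied (F OR F).
(b) public agency — satisfied.
(c) past probation — met.
(2) = F AND T AND T = false.
So Overall is not satisfied (F OR F).
Exception (< 21 days' notice) — not satisfied.
Result: main false OR exception false → false.

No — not required.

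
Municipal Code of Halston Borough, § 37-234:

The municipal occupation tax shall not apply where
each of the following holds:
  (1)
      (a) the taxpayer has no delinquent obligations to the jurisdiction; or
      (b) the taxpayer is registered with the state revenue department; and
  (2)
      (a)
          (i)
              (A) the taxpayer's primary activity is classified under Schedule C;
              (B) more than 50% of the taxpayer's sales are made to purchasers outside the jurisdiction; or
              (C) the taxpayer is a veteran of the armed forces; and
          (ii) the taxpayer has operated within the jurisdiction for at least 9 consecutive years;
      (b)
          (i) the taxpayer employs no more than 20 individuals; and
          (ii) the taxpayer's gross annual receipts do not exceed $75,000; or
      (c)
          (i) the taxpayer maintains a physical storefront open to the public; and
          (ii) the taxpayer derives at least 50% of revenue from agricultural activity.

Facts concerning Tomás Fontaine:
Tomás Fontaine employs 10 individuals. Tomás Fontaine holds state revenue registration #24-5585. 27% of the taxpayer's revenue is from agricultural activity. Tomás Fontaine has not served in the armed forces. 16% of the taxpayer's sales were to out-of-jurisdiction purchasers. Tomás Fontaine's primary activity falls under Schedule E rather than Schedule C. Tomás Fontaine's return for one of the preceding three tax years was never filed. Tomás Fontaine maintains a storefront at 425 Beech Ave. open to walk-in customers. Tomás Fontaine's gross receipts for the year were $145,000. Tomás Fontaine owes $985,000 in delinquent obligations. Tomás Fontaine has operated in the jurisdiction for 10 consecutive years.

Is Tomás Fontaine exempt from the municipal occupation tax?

No — not exempt.

(a) no delinquency — fails.
(b) state-registered — satisfied.
(1) = F OR T = true.
(A) Schedule C activity — not met.
(B) >50% out-of-jur. sales — not met.
(C) veteran — fails.
(i): F OR F OR F → false.
(ii) ≥ 9 yrs in jurisdiction — holds.
(a) = F AND T = false.
(i) ≤ 20 employees — holds.
(ii) receipts ≤ $75,000 — not satisfied.
(b): T AND F → false.
(i) has storefront — met.
(ii) ≥50% agricultural — not met.
(c) = T AND F = false.
(2): F OR F OR F → false.
Overall: T AND F → false.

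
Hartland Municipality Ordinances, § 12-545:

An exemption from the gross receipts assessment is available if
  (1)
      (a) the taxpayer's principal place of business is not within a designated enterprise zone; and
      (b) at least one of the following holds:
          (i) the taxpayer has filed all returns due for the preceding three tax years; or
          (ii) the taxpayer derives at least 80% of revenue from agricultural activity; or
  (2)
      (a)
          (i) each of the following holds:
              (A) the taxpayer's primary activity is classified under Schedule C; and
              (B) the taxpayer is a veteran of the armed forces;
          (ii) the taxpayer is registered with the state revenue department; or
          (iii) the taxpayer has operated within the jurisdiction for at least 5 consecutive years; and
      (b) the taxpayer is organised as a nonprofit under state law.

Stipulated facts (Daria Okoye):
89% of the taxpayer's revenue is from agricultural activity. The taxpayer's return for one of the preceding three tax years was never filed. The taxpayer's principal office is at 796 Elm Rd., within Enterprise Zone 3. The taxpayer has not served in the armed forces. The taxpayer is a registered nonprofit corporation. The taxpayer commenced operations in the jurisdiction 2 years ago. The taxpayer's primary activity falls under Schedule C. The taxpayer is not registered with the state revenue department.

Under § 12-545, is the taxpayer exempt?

No — not exempt.

(a) not (in enterprise zone) — not met.
(i) returns current — not satisfied.
(ii) ≥80% agricultural — met.
So (b) is satisfied (F OR T).
(1): F AND T → false.
(A) Schedule C activity — satisfied.
(B) veteran — fails.
(i): T AND F → false.
(ii) state-registered — fails.
(iii) ≥ 5 yrs in jurisdiction — fails.
(a): F OR F OR F → false.
(b) nonprofit — satisfied.
(2) = F AND T = false.
Overall: F OR F → false.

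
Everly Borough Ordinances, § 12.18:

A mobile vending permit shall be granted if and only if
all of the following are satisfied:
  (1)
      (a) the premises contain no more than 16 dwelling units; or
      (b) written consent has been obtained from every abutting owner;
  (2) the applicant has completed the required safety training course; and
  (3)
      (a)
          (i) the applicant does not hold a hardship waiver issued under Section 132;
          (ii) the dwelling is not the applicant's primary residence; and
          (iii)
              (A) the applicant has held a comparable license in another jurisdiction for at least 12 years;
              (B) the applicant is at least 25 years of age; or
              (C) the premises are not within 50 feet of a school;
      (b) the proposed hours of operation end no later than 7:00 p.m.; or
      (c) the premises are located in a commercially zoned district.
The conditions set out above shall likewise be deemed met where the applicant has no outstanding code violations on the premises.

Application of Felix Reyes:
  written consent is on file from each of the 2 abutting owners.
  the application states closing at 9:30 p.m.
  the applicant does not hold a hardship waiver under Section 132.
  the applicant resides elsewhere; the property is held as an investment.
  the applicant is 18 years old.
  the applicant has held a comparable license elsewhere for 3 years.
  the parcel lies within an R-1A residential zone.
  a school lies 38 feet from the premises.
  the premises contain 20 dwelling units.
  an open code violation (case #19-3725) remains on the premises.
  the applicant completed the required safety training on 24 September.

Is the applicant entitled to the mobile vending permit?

(a) ≤ 16 units — fails.
(b) all abutters consent — met.
(1) = F OR T = true.
(2) safety training — satisfied.
(i) not (hardship waiver) — met.
(ii) not (primary residence) — holds.
(A) prior license ≥ 12 yr — fails.
(B) age ≥ 25 — not satisfied.
(C) ≥50 ft from school — not met.
(iii) = F OR F OR F = false.
(a) = T AND T AND F = false.
(b) closes by 7 p.m. — not satisfied.
(c) commercially zoned — not met.
(3): F OR F OR F → false.
So Overall is not satisfied (T AND T AND F).
Exception (no code violations) — not satisfied.
Result: main false OR exception false → false.

No — denied.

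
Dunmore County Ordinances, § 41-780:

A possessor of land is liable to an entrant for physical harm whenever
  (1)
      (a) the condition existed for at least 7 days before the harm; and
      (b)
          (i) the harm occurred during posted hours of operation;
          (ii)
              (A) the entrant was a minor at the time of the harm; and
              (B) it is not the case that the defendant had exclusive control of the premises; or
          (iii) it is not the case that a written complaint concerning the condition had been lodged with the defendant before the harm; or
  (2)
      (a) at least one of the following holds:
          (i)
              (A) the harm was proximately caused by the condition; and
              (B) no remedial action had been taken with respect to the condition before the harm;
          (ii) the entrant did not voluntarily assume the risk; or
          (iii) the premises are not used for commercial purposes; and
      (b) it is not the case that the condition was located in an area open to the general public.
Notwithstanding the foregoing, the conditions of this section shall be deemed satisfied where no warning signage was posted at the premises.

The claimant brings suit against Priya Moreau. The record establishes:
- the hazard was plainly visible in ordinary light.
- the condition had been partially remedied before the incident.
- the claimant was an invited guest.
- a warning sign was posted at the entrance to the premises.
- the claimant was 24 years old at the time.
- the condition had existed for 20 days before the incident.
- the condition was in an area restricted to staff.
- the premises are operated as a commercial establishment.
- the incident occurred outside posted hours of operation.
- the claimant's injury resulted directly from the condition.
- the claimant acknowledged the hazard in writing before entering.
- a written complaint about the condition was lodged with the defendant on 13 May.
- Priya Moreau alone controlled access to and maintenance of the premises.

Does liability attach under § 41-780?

No — not liable.

(a) condition ≥7 days old — met.
(i) during posted hours — not satisfied.
(A) entrant a minor — fails.
(B) not (exclusive control) — not satisfied.
(ii): F AND F → false.
(iii) not (complaint lodged) — fails.
(b) = F OR F OR F = false.
(1): T AND F → false.
(A) proximate cause — satisfied.
(B) no remedial action — not satisfied.
(i): T AND F → false.
(ii) no assumed risk — not satisfied.
(iii) not (commercial use) — fails.
So (a) is not satisfied (F OR F OR F).
(b) not (public area) — met.
(2): F AND T → false.
So Overall is not satisfied (F OR F).
Exception (no signage posted) — not satisfied.
Result: main false OR exception false → false.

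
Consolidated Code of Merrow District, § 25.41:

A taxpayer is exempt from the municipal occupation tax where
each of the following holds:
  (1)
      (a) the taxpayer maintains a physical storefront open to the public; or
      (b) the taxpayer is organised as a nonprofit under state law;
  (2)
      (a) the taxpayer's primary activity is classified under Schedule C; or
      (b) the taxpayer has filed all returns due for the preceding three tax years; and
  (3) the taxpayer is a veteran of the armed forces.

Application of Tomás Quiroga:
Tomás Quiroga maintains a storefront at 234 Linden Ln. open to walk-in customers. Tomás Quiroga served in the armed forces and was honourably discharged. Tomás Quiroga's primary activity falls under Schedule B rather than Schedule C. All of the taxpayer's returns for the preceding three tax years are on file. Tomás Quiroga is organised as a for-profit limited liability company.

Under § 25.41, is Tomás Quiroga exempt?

(a) has storefront — satisfied.
(b) nonprofit — not met.
So (1) is satisfied (T OR F).
(a) Schedule C activity — not met.
(b) returns current — satisfied.
So (2) is satisfied (F OR T).
(3) veteran — satisfied.
Overall: T AND T AND T → true.

Yes — exempt.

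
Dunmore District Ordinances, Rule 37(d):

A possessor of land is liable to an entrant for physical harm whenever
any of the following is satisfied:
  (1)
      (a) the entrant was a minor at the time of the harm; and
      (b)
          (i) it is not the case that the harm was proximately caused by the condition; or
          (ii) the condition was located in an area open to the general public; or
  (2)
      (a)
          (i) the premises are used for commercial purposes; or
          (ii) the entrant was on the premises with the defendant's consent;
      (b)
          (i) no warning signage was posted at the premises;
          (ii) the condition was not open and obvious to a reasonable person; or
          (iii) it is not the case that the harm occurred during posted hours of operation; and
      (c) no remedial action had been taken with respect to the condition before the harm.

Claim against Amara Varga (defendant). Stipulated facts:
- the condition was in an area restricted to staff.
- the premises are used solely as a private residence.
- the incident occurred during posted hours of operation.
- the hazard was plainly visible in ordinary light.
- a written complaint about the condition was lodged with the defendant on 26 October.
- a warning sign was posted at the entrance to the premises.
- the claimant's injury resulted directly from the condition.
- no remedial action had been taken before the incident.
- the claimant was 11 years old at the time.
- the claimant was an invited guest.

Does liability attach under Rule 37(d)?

(a) entrant a minor — holds.
(i) not (proximate cause) — fails.
(ii) public area — not satisfied.
(b): F OR F → false.
So (1) is not satisfied (T AND F).
(i) commercial use — not satisfied.
(ii) consent to enter — met.
(a) = F OR T = true.
(i) no signage posted — not met.
(ii) not open/obvious — not met.
(iii) not (during posted hours) — fails.
(b): F OR F OR F → false.
(c) no remedial action — met.
(2): T AND F AND T → false.
Overall: F OR F → false.

No — not liable.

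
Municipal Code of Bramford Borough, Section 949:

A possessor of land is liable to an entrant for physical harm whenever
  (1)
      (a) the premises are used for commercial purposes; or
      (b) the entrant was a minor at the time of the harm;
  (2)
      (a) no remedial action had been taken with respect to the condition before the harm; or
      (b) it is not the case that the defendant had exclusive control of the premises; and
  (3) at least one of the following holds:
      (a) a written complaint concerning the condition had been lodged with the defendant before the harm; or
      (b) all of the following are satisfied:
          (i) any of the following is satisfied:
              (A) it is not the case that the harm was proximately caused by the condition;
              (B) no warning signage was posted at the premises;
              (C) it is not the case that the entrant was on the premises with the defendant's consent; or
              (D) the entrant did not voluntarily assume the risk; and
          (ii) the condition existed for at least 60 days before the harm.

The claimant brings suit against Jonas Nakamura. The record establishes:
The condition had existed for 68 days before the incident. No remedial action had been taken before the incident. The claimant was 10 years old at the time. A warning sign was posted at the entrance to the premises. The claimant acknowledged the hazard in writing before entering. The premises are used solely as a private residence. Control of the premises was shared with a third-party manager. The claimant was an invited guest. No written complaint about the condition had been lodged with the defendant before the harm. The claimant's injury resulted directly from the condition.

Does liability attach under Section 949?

(a) commercial use — not satisfied.
(b) entrant a minor — satisfied.
(1) = F OR T = true.
(a) no remedial action — holds.
(b) not (exclusive control) — holds.
(2) = T OR T = true.
(a) complaint lodged — fails.
(A) not (proximate cause) — not met.
(B) no signage posted — not met.
(C) not (consent to enter) — not satisfied.
(D) no assumed risk — not met.
(i) = F OR F OR F OR F = false.
(ii) condition ≥60 days old — satisfied.
So (b) is not satisfied (F AND T).
(3) = F OR F = false.
Overall = T AND T AND F = false.

No — not liable.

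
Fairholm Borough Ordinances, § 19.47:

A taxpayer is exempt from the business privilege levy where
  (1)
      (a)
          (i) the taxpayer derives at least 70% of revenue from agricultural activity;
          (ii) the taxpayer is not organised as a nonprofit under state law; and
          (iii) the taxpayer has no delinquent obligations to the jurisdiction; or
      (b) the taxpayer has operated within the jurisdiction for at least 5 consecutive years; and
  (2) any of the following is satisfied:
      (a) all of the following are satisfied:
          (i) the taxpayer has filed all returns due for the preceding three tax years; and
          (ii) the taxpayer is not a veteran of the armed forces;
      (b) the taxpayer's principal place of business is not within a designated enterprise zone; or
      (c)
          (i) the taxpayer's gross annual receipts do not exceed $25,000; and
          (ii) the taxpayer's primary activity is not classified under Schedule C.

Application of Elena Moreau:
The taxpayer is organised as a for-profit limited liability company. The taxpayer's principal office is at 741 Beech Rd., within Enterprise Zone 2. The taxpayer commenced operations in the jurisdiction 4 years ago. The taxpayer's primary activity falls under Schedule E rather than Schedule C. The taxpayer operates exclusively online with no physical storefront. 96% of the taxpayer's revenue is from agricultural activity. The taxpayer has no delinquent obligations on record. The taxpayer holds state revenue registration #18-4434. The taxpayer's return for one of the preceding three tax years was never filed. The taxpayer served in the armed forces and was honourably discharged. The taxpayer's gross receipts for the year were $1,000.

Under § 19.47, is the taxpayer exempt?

Yes — exempt.

(i) ≥70% agricultural — satisfied.
(ii) not (nonprofit) — satisfied.
(iii) no delinquency — satisfied.
(a) = T AND T AND T = true.
(b) ≥ 5 yrs in jurisdiction — fails.
(1) = T OR F = true.
(i) returns current — not met.
(ii) not (veteran) — not satisfied.
(a) = F AND F = false.
(b) not (in enterprise zone) — fails.
(i) receipts ≤ $25,000 — met.
(ii) not (Schedule C activity) — met.
(c) = T AND T = true.
So (2) is satisfied (F OR F OR T).
So Overall is satisfied (T AND T).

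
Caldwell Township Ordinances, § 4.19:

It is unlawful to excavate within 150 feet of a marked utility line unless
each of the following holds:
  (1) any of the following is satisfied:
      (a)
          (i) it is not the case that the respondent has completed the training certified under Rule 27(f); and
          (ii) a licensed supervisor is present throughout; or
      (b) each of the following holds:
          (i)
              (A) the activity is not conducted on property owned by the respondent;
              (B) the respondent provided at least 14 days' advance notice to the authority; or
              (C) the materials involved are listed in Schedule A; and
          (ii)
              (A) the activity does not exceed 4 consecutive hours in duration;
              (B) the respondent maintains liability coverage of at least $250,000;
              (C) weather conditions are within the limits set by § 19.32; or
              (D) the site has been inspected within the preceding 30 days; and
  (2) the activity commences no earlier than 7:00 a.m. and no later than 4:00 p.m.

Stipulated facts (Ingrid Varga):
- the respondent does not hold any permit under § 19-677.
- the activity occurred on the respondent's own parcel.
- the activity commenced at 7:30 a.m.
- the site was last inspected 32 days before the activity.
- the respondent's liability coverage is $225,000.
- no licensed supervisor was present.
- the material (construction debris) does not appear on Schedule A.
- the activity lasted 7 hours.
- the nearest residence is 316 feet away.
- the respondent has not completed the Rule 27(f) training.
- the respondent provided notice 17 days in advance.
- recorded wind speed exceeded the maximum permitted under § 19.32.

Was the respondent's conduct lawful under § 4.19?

No — unlawful.

(i) not (training certified) — satisfied.
(ii) supervisor present — fails.
(a) = T AND F = false.
(A) not (own property) — not met.
(B) ≥14 days' notice — satisfied.
(C) Schedule A material — not met.
(i) = F OR T OR F = true.
(A) ≤ 4 hrs duration — not met.
(B) coverage ≥ $250,000 — not met.
(C) weather ok — fails.
(D) site inspected — not satisfied.
So (ii) is not satisfied (F OR F OR F OR F).
(b) = T AND F = false.
(1) = F OR F = false.
(2) start within hours — met.
Overall = F AND T = false.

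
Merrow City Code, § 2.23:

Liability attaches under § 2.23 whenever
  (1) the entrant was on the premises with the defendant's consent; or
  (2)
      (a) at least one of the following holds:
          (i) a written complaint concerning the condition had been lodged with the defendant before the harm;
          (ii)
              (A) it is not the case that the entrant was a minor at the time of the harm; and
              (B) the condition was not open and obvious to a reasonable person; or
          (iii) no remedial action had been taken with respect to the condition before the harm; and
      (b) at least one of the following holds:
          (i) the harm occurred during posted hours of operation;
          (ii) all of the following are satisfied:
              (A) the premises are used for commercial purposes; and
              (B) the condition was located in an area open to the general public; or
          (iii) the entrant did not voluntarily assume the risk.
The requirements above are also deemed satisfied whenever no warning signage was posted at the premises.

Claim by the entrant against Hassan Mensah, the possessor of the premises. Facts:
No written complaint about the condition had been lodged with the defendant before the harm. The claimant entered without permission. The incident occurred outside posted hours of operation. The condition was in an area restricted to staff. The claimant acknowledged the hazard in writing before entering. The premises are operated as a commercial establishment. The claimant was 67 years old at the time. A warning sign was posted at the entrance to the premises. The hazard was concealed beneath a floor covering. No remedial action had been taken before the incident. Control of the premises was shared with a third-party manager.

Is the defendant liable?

(1) consent to enter — fails.
(i) complaint lodged — not met.
(A) not (entrant a minor) — met.
(B) not open/obvious — holds.
(ii) = T AND T = true.
(iii) no remedial action — satisfied.
(a) = F OR T OR T = true.
(i) during posted hours — not met.
(A) commercial use — met.
(B) public area — not satisfied.
So (ii) is not satisfied (T AND F).
(iii) no assumed risk — not met.
(b) = F OR F OR F = false.
So (2) is not satisfied (T AND F).
Overall: F OR F → false.
Exception (no signage posted) — not satisfied.
Result: main false OR exception false → false.

No — not liable.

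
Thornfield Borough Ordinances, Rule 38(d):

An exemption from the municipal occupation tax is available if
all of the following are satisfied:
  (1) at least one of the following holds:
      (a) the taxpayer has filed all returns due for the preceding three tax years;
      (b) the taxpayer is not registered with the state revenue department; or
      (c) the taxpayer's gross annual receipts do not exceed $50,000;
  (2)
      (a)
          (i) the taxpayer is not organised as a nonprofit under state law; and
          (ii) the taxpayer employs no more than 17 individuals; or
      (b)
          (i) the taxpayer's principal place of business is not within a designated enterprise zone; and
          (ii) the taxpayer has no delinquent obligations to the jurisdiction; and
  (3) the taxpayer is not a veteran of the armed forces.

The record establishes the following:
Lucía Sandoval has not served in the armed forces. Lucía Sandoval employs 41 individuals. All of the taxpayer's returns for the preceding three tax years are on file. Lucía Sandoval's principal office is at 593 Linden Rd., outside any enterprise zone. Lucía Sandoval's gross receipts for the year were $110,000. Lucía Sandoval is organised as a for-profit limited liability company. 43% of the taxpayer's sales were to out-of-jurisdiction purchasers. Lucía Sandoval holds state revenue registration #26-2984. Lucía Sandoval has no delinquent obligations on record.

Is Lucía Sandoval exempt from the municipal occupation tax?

Yes — exempt.

(a) returns current — satisfied.
(b) not (state-registered) — not met.
(c) receipts ≤ $50,000 — not satisfied.
(1) = T OR F OR F = true.
(i) not (nonprofit) — met.
(ii) ≤ 17 employees — not satisfied.
(a): T AND F → false.
(i) not (in enterprise zone) — satisfied.
(ii) no delinquency — holds.
(b): T AND T → true.
(2): F OR T → true.
(3) not (veteran) — met.
So Overall is satisfied (T AND T AND T).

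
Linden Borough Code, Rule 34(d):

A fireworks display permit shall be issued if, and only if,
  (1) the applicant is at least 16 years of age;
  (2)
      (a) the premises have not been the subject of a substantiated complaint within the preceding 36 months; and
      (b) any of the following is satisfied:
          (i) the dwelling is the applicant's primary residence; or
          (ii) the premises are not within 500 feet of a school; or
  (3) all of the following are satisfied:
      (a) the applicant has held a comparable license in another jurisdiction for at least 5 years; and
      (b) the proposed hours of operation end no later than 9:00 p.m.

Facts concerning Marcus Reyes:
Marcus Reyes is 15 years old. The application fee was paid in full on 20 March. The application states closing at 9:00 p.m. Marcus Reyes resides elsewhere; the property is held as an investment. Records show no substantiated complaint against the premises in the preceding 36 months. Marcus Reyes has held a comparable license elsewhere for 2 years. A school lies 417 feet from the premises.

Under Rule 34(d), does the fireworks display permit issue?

No — denied.

(1) age ≥ 16 — not satisfied.
(a) no complaint in 36 mo. — holds.
(i) primary residence — not satisfied.
(ii) ≥500 ft from school — not satisfied.
(b) = F OR F = false.
(2) = T AND F = false.
(a) prior license ≥ 5 yr — not satisfied.
(b) closes by 9 p.m. — satisfied.
So (3) is not satisfied (F AND T).
Overall: F OR F OR F → false.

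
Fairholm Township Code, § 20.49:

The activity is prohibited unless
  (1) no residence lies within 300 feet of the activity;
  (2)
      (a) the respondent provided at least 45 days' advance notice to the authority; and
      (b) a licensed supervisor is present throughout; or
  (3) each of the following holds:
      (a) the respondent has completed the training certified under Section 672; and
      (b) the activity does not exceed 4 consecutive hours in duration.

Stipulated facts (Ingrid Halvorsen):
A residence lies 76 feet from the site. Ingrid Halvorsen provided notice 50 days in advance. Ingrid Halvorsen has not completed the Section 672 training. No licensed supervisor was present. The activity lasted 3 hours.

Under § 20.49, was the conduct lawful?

No — unlawful.

(1) no residence in 300 ft — not satisfied.
(a) ≥45 days' notice — holds.
(b) supervisor present — not met.
(2) = T AND F = false.
(a) training certified — not satisfied.
(b) ≤ 4 hrs duration — holds.
(3) = F AND T = false.
So Overall is not satisfied (F OR F OR F).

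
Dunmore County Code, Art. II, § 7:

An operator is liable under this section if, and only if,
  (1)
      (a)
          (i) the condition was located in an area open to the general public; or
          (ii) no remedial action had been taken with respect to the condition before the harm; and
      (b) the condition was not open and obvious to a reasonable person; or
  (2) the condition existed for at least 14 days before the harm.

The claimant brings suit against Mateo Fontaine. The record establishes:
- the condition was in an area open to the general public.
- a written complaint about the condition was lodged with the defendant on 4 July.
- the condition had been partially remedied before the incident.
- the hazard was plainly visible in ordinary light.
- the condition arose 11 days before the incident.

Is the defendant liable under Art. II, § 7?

(i) public area — satisfied.
(ii) no remedial action — fails.
(a) = T OR F = true.
(b) not open/obvious — not satisfied.
So (1) is not satisfied (T AND F).
(2) condition ≥14 days old — not met.
Overall = F OR F = false.

No — not liable.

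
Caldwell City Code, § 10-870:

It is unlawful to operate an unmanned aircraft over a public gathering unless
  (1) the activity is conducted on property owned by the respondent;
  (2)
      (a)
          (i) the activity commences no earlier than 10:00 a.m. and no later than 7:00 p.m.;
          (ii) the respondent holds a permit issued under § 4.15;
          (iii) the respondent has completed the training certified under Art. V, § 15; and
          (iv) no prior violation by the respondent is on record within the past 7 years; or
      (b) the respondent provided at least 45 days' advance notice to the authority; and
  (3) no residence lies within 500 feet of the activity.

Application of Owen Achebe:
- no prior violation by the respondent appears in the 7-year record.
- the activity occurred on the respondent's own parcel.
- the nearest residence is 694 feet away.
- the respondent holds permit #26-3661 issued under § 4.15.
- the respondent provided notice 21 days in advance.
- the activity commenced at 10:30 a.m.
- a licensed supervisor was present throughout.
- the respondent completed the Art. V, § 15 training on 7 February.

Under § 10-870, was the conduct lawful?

Yes — lawful.

(1) own property — holds.
(i) start within hours — satisfied.
(ii) holds permit — satisfied.
(iii) training certified — holds.
(iv) no prior violation — holds.
(a): T AND T AND T AND T → true.
(b) ≥45 days' notice — not met.
So (2) is satisfied (T OR F).
(3) no residence in 500 ft — met.
Overall = T AND T AND T = true.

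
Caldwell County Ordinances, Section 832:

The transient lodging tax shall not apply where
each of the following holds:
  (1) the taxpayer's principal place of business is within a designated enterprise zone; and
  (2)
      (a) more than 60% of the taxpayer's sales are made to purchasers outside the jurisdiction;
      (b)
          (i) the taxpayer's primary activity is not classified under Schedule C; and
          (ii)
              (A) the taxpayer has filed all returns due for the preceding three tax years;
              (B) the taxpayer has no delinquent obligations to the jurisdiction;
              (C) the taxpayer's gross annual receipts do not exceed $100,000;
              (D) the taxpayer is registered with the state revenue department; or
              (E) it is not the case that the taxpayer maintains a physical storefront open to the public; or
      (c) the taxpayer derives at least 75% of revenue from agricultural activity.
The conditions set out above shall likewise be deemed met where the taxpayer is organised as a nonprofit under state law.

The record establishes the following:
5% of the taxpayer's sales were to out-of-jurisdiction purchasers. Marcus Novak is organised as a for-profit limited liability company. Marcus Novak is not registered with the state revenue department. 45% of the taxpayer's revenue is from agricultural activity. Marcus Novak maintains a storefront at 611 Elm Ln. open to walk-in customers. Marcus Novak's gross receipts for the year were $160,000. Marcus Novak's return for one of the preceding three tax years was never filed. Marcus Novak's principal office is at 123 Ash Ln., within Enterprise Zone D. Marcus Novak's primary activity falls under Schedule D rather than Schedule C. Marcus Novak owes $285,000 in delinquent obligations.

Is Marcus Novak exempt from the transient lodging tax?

(1) in enterprise zone — met.
(a) >60% out-of-jur. sales — not satisfied.
(i) not (Schedule C activity) — satisfied.
(A) returns current — fails.
(B) no delinquency — not satisfied.
(C) receipts ≤ $100,000 — fails.
(D) state-registered — not met.
(E) not (has storefront) — not satisfied.
So (ii) is not satisfied (F OR F OR F OR F OR F).
So (b) is not satisfied (T AND F).
(c) ≥75% agricultural — fails.
So (2) is not satisfied (F OR F OR F).
Overall = T AND F = false.
Exception (nonprofit) — not satisfied.
Result: main false OR exception false → false.

No — not exempt.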